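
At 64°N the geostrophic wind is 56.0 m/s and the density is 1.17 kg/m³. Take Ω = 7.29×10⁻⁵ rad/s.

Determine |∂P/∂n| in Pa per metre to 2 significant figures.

Coriolis parameter at 64°N:
f = 2Ω sin φ = 2 × 7.29×10⁻⁵ × sin 64° = 1.31×10⁻⁴ s⁻¹
Geostrophic balance rearranged: |∂P/∂n| = f ρ V_g
|∂P/∂n| = 1.31×10⁻⁴ × 1.17 × 56.0 = 8.59×10⁻³ Pa/m

8.6×10⁻³ Pa/m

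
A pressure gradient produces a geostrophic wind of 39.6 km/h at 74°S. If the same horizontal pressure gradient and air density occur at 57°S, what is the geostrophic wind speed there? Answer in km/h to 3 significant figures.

With the same pressure gradient and density, V_g ∝ 1/f ∝ 1/sin φ.
V₂ = V₁ · sin φ₁ / sin φ₂ = 39.6 × sin 74° / sin 57°
V₂ = 39.6 × 0.9613/0.8387 = 45.4 km/h

45.4 km/h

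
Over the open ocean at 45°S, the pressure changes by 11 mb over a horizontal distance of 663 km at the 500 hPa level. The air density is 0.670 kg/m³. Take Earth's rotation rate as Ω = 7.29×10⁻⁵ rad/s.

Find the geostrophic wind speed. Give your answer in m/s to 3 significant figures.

Coriolis parameter at 45°S:
f = 2Ω sin φ = 2 × 7.29×10⁻⁵ × sin 45° = 1.03×10⁻⁴ s⁻¹
Pressure gradient: |∂P/∂n| = 1100 Pa / 663000 m = 1.66×10⁻³ Pa/m
Geostrophic balance (pressure-gradient force = Coriolis force):
V_g = (1/(fρ)) |∂P/∂n| = 1.66×10⁻³ / (1.03×10⁻⁴ × 0.670) = 24.0 m/s

24.0 m/s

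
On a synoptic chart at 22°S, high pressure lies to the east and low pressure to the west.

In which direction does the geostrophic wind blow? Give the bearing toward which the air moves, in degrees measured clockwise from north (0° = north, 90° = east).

The pressure-gradient force points toward the west (bearing 270°).
Geostrophic balance: in the Southern Hemisphere the Coriolis force deflects motion to the left, so the geostrophic wind blows 90° to the left of the pressure-gradient force (low pressure on the right).
Rotating 270° by 90° counterclockwise gives 180° — the wind blows toward the south.

180°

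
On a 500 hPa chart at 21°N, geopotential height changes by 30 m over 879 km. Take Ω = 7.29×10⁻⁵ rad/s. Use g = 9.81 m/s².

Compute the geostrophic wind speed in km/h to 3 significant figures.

Coriolis parameter at 21°N:
f = 2Ω sin φ = 2 × 7.29×10⁻⁵ × sin 21° = 5.23×10⁻⁵ s⁻¹
Height gradient: |∂Z/∂n| = 30 m / 879000 m = 3.41×10⁻⁵
On a pressure surface, geostrophic balance gives V_g = (g/f)|∂Z/∂n|:
V_g = 9.81 × 3.41×10⁻⁵ / 5.23×10⁻⁵ = 6.41 m/s
Converting: 6.41 m/s × 3.6 = 23.1 km/h

23.1 km/h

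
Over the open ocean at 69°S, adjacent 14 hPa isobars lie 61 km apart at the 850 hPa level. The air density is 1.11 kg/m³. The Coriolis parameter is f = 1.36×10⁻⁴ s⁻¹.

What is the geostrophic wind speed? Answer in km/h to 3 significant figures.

547 km/h

Pressure gradient: |∂P/∂n| = 1400 Pa / 61000 m = 2.30×10⁻² Pa/m
Geostrophic balance (pressure-gradient force = Coriolis force):
V_g = (1/(fρ)) |∂P/∂n| = 2.30×10⁻² / (1.36×10⁻⁴ × 1.11) = 152 m/s
Converting: 152 m/s × 3.6 = 547 km/h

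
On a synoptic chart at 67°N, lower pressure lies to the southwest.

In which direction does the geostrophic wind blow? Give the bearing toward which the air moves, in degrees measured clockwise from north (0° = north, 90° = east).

315°

The pressure-gradient force points toward the southwest (bearing 225°).
Geostrophic balance: in the Northern Hemisphere the Coriolis force deflects motion to the right, so the geostrophic wind blows 90° to the right of the pressure-gradient force (low pressure on the left).
Rotating 225° by 90° clockwise gives 315° — the wind blows toward the northwest.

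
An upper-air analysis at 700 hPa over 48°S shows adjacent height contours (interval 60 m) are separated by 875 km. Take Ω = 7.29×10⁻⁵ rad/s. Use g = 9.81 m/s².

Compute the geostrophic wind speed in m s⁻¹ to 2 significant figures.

Coriolis parameter at 48°S:
f = 2Ω sin φ = 2 × 7.29×10⁻⁵ × sin 48° = 1.08×10⁻⁴ s⁻¹
Height gradient: |∂Z/∂n| = 60 m / 875000 m = 6.86×10⁻⁵
On a pressure surface, geostrophic balance gives V_g = (g/f)|∂Z/∂n|:
V_g = 9.81 × 6.86×10⁻⁵ / 1.08×10⁻⁴ = 6.21 m/s

6.2 m s⁻¹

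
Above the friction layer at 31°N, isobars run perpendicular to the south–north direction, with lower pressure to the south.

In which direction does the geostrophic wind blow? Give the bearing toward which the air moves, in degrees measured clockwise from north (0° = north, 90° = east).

270°

The pressure-gradient force points toward the south (bearing 180°).
Geostrophic balance: in the Northern Hemisphere the Coriolis force deflects motion to the right, so the geostrophic wind blows 90° to the right of the pressure-gradient force (low pressure on the left).
Rotating 180° by 90° clockwise gives 270° — the wind blows toward the west.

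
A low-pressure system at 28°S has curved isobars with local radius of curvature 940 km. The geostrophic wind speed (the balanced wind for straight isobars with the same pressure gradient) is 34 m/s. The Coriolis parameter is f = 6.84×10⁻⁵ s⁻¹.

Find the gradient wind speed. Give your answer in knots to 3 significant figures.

Around a low, centrifugal force acts outward with Coriolis, so pressure-gradient force balances both:
(1/ρ)|∂P/∂n| = fV + V²/R  →  V² + fR·V − fR·V_g = 0
With fR = 6.84×10⁻⁵ × 940×10³ m = 64.3 m/s:
V = [−fR + √((fR)² + 4 fR V_g)]/2 = [−64.3 + √(64.3² + 4×64.3×34)]/2 = 24.6 m/s
Subgeostrophic (V < V_g = 34 m/s), as expected around a low.
Converting: 24.6 m/s × 1.944 = 47.8 knots

47.8 knots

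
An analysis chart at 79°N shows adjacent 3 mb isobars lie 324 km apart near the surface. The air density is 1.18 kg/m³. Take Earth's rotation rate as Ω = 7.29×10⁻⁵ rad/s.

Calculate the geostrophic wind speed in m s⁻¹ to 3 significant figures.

Coriolis parameter at 79°N:
f = 2Ω sin φ = 2 × 7.29×10⁻⁵ × sin 79° = 1.43×10⁻⁴ s⁻¹
Pressure gradient: |∂P/∂n| = 300 Pa / 324000 m = 9.26×10⁻⁴ Pa/m
Geostrophic balance (pressure-gradient force = Coriolis force):
V_g = (1/(fρ)) |∂P/∂n| = 9.26×10⁻⁴ / (1.43×10⁻⁴ × 1.18) = 5.48 m/s

5.48 m s⁻¹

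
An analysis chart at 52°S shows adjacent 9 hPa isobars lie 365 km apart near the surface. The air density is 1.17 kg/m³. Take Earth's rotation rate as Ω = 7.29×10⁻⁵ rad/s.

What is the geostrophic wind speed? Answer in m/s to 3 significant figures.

18.3 m/s

Coriolis parameter at 52°S:
f = 2Ω sin φ = 2 × 7.29×10⁻⁵ × sin 52° = 1.15×10⁻⁴ s⁻¹
Pressure gradient: |∂P/∂n| = 900 Pa / 365000 m = 2.47×10⁻³ Pa/m
Geostrophic balance (pressure-gradient force = Coriolis force):
V_g = (1/(fρ)) |∂P/∂n| = 2.47×10⁻³ / (1.15×10⁻⁴ × 1.17) = 18.3 m/s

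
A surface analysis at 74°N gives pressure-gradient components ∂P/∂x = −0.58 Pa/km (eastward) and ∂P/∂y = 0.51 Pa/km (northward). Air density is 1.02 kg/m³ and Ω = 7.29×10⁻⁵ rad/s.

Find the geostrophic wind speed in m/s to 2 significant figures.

5.4 m/s

Coriolis parameter at 74°N:
f = 2Ω sin φ = 2 × 7.29×10⁻⁵ × sin 74° = 1.40×10⁻⁴ s⁻¹
Component geostrophic relations (x east, y north):
u_g = −(1/(fρ)) ∂P/∂y,  v_g = (1/(fρ)) ∂P/∂x
u_g = −(0.51×10⁻³)/(1.40×10⁻⁴ × 1.02) = −3.57 m/s;  v_g = (−0.58×10⁻³)/(1.40×10⁻⁴ × 1.02) = −4.06 m/s
|V_g| = √(u_g² + v_g²) = 5.40 m/s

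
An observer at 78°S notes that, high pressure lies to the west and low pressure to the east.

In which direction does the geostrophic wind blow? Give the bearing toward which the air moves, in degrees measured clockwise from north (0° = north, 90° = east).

The pressure-gradient force points toward the east (bearing 090°).
Geostrophic balance: in the Southern Hemisphere the Coriolis force deflects motion to the left, so the geostrophic wind blows 90° to the left of the pressure-gradient force (low pressure on the right).
Rotating 090° by 90° counterclockwise gives 000° — the wind blows toward the north.

000°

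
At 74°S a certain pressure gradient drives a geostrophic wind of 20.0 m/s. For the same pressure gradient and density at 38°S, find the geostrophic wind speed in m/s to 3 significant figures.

With the same pressure gradient and density, V_g ∝ 1/f ∝ 1/sin φ.
V₂ = V₁ · sin φ₁ / sin φ₂ = 20.0 × sin 74° / sin 38°
V₂ = 20.0 × 0.9613/0.6157 = 31.2 m/s

31.2 m/s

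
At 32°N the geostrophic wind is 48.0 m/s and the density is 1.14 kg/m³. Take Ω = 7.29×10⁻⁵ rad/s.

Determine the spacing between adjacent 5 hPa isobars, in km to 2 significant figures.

Coriolis parameter at 32°N:
f = 2Ω sin φ = 2 × 7.29×10⁻⁵ × sin 32° = 7.73×10⁻⁵ s⁻¹
Geostrophic balance rearranged: |∂P/∂n| = f ρ V_g
|∂P/∂n| = 7.73×10⁻⁵ × 1.14 × 48.0 = 4.23×10⁻³ Pa/m
Isobar spacing: Δn = ΔP/|∂P/∂n| = 500 Pa / 4.23×10⁻³ Pa/m = 118265 m ≈ 120 km

120 km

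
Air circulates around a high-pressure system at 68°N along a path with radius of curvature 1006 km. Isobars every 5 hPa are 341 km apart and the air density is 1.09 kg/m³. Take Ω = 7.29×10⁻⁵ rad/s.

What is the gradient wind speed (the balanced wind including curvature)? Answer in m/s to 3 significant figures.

Coriolis parameter at 68°N:
f = 2Ω sin φ = 2 × 7.29×10⁻⁵ × sin 68° = 1.35×10⁻⁴ s⁻¹
Pressure gradient: |∂P/∂n| = 500 Pa / 341000 m = 1.47×10⁻³ Pa/m
Geostrophic speed: V_g = |∂P/∂n|/(fρ) = 1.47×10⁻³/(1.35×10⁻⁴ × 1.09) = 9.95 m/s
Around a high, pressure-gradient force acts outward with centrifugal, so Coriolis balances both:
fV = (1/ρ)|∂P/∂n| + V²/R  →  V² − fR·V + fR·V_g = 0
With fR = 1.35×10⁻⁴ × 1006×10³ m = 136 m/s:
V = [fR − √((fR)² − 4 fR V_g)]/2 = [136 − √(136² − 4×136×9.95)]/2 = 10.8 m/s
Supergeostrophic (V > V_g = 9.95 m/s), as expected around a high.

10.8 m/s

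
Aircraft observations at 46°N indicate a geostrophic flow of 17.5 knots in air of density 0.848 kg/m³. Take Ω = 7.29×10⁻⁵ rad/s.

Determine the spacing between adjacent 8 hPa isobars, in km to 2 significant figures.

Coriolis parameter at 46°N:
f = 2Ω sin φ = 2 × 7.29×10⁻⁵ × sin 46° = 1.05×10⁻⁴ s⁻¹
Wind speed in SI: 17.5 knots = 9.00 m/s
Geostrophic balance rearranged: |∂P/∂n| = f ρ V_g
|∂P/∂n| = 1.05×10⁻⁴ × 0.848 × 9.00 = 8.01×10⁻⁴ Pa/m
Isobar spacing: Δn = ΔP/|∂P/∂n| = 800 Pa / 8.01×10⁻⁴ Pa/m = 999140 m ≈ 1000 km

1000 km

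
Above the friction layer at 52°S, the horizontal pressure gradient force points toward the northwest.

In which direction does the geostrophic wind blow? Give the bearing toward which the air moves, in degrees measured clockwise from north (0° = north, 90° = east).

225°

The pressure-gradient force points toward the northwest (bearing 315°).
Geostrophic balance: in the Southern Hemisphere the Coriolis force deflects motion to the left, so the geostrophic wind blows 90° to the left of the pressure-gradient force (low pressure on the right).
Rotating 315° by 90° counterclockwise gives 225° — the wind blows toward the southwest.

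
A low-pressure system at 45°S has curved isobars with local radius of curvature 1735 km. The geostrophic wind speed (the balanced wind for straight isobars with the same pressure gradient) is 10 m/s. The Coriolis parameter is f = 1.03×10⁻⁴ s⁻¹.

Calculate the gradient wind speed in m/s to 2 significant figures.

Around a low, centrifugal force acts outward with Coriolis, so pressure-gradient force balances both:
(1/ρ)|∂P/∂n| = fV + V²/R  →  V² + fR·V − fR·V_g = 0
With fR = 1.03×10⁻⁴ × 1735×10³ m = 179 m/s:
V = [−fR + √((fR)² + 4 fR V_g)]/2 = [−179 + √(179² + 4×179×10)]/2 = 9.5 m/s
Subgeostrophic (V < V_g = 10 m/s), as expected around a low.

9.5 m/s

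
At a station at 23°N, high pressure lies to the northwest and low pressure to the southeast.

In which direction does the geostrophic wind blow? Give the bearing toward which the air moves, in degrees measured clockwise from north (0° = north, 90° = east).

225°

The pressure-gradient force points toward the southeast (bearing 135°).
Geostrophic balance: in the Northern Hemisphere the Coriolis force deflects motion to the right, so the geostrophic wind blows 90° to the right of the pressure-gradient force (low pressure on the left).
Rotating 135° by 90° clockwise gives 225° — the wind blows toward the southwest.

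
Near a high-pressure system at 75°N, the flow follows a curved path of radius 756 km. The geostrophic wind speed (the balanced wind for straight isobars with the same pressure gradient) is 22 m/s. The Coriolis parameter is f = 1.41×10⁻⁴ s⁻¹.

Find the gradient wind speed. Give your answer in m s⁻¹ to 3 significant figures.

Around a high, pressure-gradient force acts outward with centrifugal, so Coriolis balances both:
fV = (1/ρ)|∂P/∂n| + V²/R  →  V² − fR·V + fR·V_g = 0
With fR = 1.41×10⁻⁴ × 756×10³ m = 107 m/s:
V = [fR − √((fR)² − 4 fR V_g)]/2 = [107 − √(107² − 4×107×22)]/2 = 31 m/s
Supergeostrophic (V > V_g = 22 m/s), as expected around a high.

31.0 m s⁻¹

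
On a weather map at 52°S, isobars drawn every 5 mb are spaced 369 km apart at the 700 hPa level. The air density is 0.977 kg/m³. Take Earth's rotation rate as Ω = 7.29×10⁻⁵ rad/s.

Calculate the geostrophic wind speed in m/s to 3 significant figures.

12.1 m/s

Coriolis parameter at 52°S:
f = 2Ω sin φ = 2 × 7.29×10⁻⁵ × sin 52° = 1.15×10⁻⁴ s⁻¹
Pressure gradient: |∂P/∂n| = 500 Pa / 369000 m = 1.36×10⁻³ Pa/m
Geostrophic balance (pressure-gradient force = Coriolis force):
V_g = (1/(fρ)) |∂P/∂n| = 1.36×10⁻³ / (1.15×10⁻⁴ × 0.977) = 12.1 m/s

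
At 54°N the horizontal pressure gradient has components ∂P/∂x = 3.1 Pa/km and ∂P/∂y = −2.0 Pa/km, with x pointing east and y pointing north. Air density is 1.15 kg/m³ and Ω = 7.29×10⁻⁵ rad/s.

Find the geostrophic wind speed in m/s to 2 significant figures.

Coriolis parameter at 54°N:
f = 2Ω sin φ = 2 × 7.29×10⁻⁵ × sin 54° = 1.18×10⁻⁴ s⁻¹
Component geostrophic relations (x east, y north):
u_g = −(1/(fρ)) ∂P/∂y,  v_g = (1/(fρ)) ∂P/∂x
u_g = −(−2.0×10⁻³)/(1.18×10⁻⁴ × 1.15) = 14.7 m/s;  v_g = (3.1×10⁻³)/(1.18×10⁻⁴ × 1.15) = 22.9 m/s
|V_g| = √(u_g² + v_g²) = 27.2 m/s

27 m/s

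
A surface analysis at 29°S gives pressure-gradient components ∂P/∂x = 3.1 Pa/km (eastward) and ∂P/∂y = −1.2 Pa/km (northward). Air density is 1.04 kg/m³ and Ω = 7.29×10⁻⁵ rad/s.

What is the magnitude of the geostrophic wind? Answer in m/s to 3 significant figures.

Coriolis parameter at 29°S:
f = 2Ω sin φ = 2 × 7.29×10⁻⁵ × sin 29° = 7.07×10⁻⁵ s⁻¹
In the Southern Hemisphere f is negative: f = −7.07×10⁻⁵ s⁻¹.
Component geostrophic relations (x east, y north):
u_g = −(1/(fρ)) ∂P/∂y,  v_g = (1/(fρ)) ∂P/∂x
u_g = −(−1.2×10⁻³)/(−7.07×10⁻⁵ × 1.04) = −16.3 m/s;  v_g = (3.1×10⁻³)/(−7.07×10⁻⁵ × 1.04) = −42.2 m/s
|V_g| = √(u_g² + v_g²) = 45.2 m/s

45.2 m/s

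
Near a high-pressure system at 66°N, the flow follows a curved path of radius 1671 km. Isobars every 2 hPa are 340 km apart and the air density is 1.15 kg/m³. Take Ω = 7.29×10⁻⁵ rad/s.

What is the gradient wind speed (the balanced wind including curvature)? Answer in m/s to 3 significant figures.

Coriolis parameter at 66°N:
f = 2Ω sin φ = 2 × 7.29×10⁻⁵ × sin 66° = 1.33×10⁻⁴ s⁻¹
Pressure gradient: |∂P/∂n| = 200 Pa / 340000 m = 5.88×10⁻⁴ Pa/m
Geostrophic speed: V_g = |∂P/∂n|/(fρ) = 5.88×10⁻⁴/(1.33×10⁻⁴ × 1.15) = 3.84 m/s
Around a high, pressure-gradient force acts outward with centrifugal, so Coriolis balances both:
fV = (1/ρ)|∂P/∂n| + V²/R  →  V² − fR·V + fR·V_g = 0
With fR = 1.33×10⁻⁴ × 1671×10³ m = 223 m/s:
V = [fR − √((fR)² − 4 fR V_g)]/2 = [223 − √(223² − 4×223×3.84)]/2 = 3.91 m/s
Supergeostrophic (V > V_g = 3.84 m/s), as expected around a high.

3.91 m/s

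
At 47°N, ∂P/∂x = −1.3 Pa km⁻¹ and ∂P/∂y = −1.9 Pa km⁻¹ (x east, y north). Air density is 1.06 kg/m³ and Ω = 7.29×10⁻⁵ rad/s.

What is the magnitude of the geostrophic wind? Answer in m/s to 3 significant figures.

Coriolis parameter at 47°N:
f = 2Ω sin φ = 2 × 7.29×10⁻⁵ × sin 47° = 1.07×10⁻⁴ s⁻¹
Component geostrophic relations (x east, y north):
u_g = −(1/(fρ)) ∂P/∂y,  v_g = (1/(fρ)) ∂P/∂x
u_g = −(−1.9×10⁻³)/(1.07×10⁻⁴ × 1.06) = 16.8 m/s;  v_g = (−1.3×10⁻³)/(1.07×10⁻⁴ × 1.06) = −11.5 m/s
|V_g| = √(u_g² + v_g²) = 20.4 m/s

20.4 m/s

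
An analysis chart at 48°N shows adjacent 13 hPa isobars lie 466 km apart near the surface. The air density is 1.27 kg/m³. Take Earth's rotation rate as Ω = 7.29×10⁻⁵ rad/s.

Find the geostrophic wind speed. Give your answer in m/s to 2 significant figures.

Coriolis parameter at 48°N:
f = 2Ω sin φ = 2 × 7.29×10⁻⁵ × sin 48° = 1.08×10⁻⁴ s⁻¹
Pressure gradient: |∂P/∂n| = 1300 Pa / 466000 m = 2.79×10⁻³ Pa/m
Geostrophic balance (pressure-gradient force = Coriolis force):
V_g = (1/(fρ)) |∂P/∂n| = 2.79×10⁻³ / (1.08×10⁻⁴ × 1.27) = 20.3 m/s

20 m/s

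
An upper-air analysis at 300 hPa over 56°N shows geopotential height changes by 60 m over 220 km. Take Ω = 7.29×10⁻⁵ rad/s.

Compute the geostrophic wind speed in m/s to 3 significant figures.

Coriolis parameter at 56°N:
f = 2Ω sin φ = 2 × 7.29×10⁻⁵ × sin 56° = 1.21×10⁻⁴ s⁻¹
Height gradient: |∂Z/∂n| = 60 m / 220000 m = 2.73×10⁻⁴
On a pressure surface, geostrophic balance gives V_g = (g/f)|∂Z/∂n|:
V_g = 9.81 × 2.73×10⁻⁴ / 1.21×10⁻⁴ = 22.1 m/s

22.1 m/s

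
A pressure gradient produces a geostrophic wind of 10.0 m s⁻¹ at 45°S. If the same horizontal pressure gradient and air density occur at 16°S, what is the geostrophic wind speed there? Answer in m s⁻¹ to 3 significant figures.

25.7 m s⁻¹

With the same pressure gradient and density, V_g ∝ 1/f ∝ 1/sin φ.
V₂ = V₁ · sin φ₁ / sin φ₂ = 10.0 × sin 45° / sin 16°
V₂ = 10.0 × 0.7071/0.2756 = 25.7 m s⁻¹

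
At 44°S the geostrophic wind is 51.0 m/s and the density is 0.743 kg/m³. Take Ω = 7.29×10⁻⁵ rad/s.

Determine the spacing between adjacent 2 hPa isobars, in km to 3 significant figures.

52.1 km

Coriolis parameter at 44°S:
f = 2Ω sin φ = 2 × 7.29×10⁻⁵ × sin 44° = 1.01×10⁻⁴ s⁻¹
Geostrophic balance rearranged: |∂P/∂n| = f ρ V_g
|∂P/∂n| = 1.01×10⁻⁴ × 0.743 × 51.0 = 3.84×10⁻³ Pa/m
Isobar spacing: Δn = ΔP/|∂P/∂n| = 200 Pa / 3.84×10⁻³ Pa/m = 52113 m ≈ 52.1 km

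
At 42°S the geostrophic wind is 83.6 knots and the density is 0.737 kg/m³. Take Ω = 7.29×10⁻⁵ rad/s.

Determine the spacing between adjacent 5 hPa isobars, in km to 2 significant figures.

160 km

Coriolis parameter at 42°S:
f = 2Ω sin φ = 2 × 7.29×10⁻⁵ × sin 42° = 9.76×10⁻⁵ s⁻¹
Wind speed in SI: 83.6 knots = 43.0 m/s
Geostrophic balance rearranged: |∂P/∂n| = f ρ V_g
|∂P/∂n| = 9.76×10⁻⁵ × 0.737 × 43.0 = 3.09×10⁻³ Pa/m
Isobar spacing: Δn = ΔP/|∂P/∂n| = 500 Pa / 3.09×10⁻³ Pa/m = 161692 m ≈ 160 km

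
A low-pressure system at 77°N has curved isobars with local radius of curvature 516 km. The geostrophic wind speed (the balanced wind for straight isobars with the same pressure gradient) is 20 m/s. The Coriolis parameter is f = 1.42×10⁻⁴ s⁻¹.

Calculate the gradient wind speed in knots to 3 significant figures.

Around a low, centrifugal force acts outward with Coriolis, so pressure-gradient force balances both:
(1/ρ)|∂P/∂n| = fV + V²/R  →  V² + fR·V − fR·V_g = 0
With fR = 1.42×10⁻⁴ × 516×10³ m = 73.3 m/s:
V = [−fR + √((fR)² + 4 fR V_g)]/2 = [−73.3 + √(73.3² + 4×73.3×20)]/2 = 16.4 m/s
Subgeostrophic (V < V_g = 20 m/s), as expected around a low.
Converting: 16.4 m/s × 1.944 = 31.8 knots

31.8 knots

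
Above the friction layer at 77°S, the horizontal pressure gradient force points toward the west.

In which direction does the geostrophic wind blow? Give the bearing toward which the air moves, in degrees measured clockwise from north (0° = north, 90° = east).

The pressure-gradient force points toward the west (bearing 270°).
Geostrophic balance: in the Southern Hemisphere the Coriolis force deflects motion to the left, so the geostrophic wind blows 90° to the left of the pressure-gradient force (low pressure on the right).
Rotating 270° by 90° counterclockwise gives 180° — the wind blows toward the south.

180°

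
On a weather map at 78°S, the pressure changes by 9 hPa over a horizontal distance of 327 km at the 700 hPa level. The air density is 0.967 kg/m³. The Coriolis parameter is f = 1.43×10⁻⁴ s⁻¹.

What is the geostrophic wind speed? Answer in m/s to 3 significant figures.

Pressure gradient: |∂P/∂n| = 900 Pa / 327000 m = 2.75×10⁻³ Pa/m
Geostrophic balance (pressure-gradient force = Coriolis force):
V_g = (1/(fρ)) |∂P/∂n| = 2.75×10⁻³ / (1.43×10⁻⁴ × 0.967) = 19.9 m/s

19.9 m/s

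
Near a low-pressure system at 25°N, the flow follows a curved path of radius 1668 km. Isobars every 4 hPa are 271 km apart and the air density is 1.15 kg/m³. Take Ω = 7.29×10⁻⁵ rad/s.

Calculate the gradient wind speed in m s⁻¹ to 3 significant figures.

Coriolis parameter at 25°N:
f = 2Ω sin φ = 2 × 7.29×10⁻⁵ × sin 25° = 6.16×10⁻⁵ s⁻¹
Pressure gradient: |∂P/∂n| = 400 Pa / 271000 m = 1.48×10⁻³ Pa/m
Geostrophic speed: V_g = |∂P/∂n|/(fρ) = 1.48×10⁻³/(6.16×10⁻⁵ × 1.15) = 20.8 m/s
Around a low, centrifugal force acts outward with Coriolis, so pressure-gradient force balances both:
(1/ρ)|∂P/∂n| = fV + V²/R  →  V² + fR·V − fR·V_g = 0
With fR = 6.16×10⁻⁵ × 1668×10³ m = 103 m/s:
V = [−fR + √((fR)² + 4 fR V_g)]/2 = [−103 + √(103² + 4×103×20.8)]/2 = 17.8 m/s
Subgeostrophic (V < V_g = 20.8 m/s), as expected around a low.

17.8 m s⁻¹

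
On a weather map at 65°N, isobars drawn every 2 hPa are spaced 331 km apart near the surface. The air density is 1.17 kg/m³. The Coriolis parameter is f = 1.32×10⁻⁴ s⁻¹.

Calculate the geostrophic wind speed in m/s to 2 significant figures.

3.9 m/s

Pressure gradient: |∂P/∂n| = 200 Pa / 331000 m = 6.04×10⁻⁴ Pa/m
Geostrophic balance (pressure-gradient force = Coriolis force):
V_g = (1/(fρ)) |∂P/∂n| = 6.04×10⁻⁴ / (1.32×10⁻⁴ × 1.17) = 3.91 m/s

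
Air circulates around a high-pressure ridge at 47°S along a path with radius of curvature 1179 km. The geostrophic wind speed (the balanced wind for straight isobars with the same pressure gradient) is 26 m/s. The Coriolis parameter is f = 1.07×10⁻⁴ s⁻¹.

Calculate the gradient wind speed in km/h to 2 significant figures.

130 km/h

Around a high, pressure-gradient force acts outward with centrifugal, so Coriolis balances both:
fV = (1/ρ)|∂P/∂n| + V²/R  →  V² − fR·V + fR·V_g = 0
With fR = 1.07×10⁻⁴ × 1179×10³ m = 126 m/s:
V = [fR − √((fR)² − 4 fR V_g)]/2 = [126 − √(126² − 4×126×26)]/2 = 36.6 m/s
Supergeostrophic (V > V_g = 26 m/s), as expected around a high.
Converting: 36.6 m/s × 3.6 = 130 km/h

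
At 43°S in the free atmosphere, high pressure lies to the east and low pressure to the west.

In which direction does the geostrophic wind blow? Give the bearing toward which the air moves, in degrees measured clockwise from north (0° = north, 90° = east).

180°

The pressure-gradient force points toward the west (bearing 270°).
Geostrophic balance: in the Southern Hemisphere the Coriolis force deflects motion to the left, so the geostrophic wind blows 90° to the left of the pressure-gradient force (low pressure on the right).
Rotating 270° by 90° counterclockwise gives 180° — the wind blows toward the south.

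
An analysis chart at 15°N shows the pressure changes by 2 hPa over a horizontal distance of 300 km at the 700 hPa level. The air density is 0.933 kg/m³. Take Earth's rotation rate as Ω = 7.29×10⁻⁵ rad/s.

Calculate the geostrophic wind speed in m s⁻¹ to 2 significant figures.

Coriolis parameter at 15°N:
f = 2Ω sin φ = 2 × 7.29×10⁻⁵ × sin 15° = 3.77×10⁻⁵ s⁻¹
Pressure gradient: |∂P/∂n| = 200 Pa / 300000 m = 6.67×10⁻⁴ Pa/m
Geostrophic balance (pressure-gradient force = Coriolis force):
V_g = (1/(fρ)) |∂P/∂n| = 6.67×10⁻⁴ / (3.77×10⁻⁵ × 0.933) = 18.9 m/s

19 m s⁻¹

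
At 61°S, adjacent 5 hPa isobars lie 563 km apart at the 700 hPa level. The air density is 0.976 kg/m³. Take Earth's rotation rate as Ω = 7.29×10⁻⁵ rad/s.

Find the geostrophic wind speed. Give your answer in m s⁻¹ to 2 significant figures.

Coriolis parameter at 61°S:
f = 2Ω sin φ = 2 × 7.29×10⁻⁵ × sin 61° = 1.28×10⁻⁴ s⁻¹
Pressure gradient: |∂P/∂n| = 500 Pa / 563000 m = 8.88×10⁻⁴ Pa/m
Geostrophic balance (pressure-gradient force = Coriolis force):
V_g = (1/(fρ)) |∂P/∂n| = 8.88×10⁻⁴ / (1.28×10⁻⁴ × 0.976) = 7.14 m/s

7.1 m s⁻¹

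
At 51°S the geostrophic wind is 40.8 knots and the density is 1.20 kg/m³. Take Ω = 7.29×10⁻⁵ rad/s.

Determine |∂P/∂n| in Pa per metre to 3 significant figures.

Coriolis parameter at 51°S:
f = 2Ω sin φ = 2 × 7.29×10⁻⁵ × sin 51° = 1.13×10⁻⁴ s⁻¹
Wind speed in SI: 40.8 knots = 21.0 m/s
Geostrophic balance rearranged: |∂P/∂n| = f ρ V_g
|∂P/∂n| = 1.13×10⁻⁴ × 1.20 × 21.0 = 2.85×10⁻³ Pa/m

2.85×10⁻³ Pa/m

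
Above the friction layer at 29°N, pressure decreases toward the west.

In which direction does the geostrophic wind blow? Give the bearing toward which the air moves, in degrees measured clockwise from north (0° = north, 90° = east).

The pressure-gradient force points toward the west (bearing 270°).
Geostrophic balance: in the Northern Hemisphere the Coriolis force deflects motion to the right, so the geostrophic wind blows 90° to the right of the pressure-gradient force (low pressure on the left).
Rotating 270° by 90° clockwise gives 000° — the wind blows toward the north.

000°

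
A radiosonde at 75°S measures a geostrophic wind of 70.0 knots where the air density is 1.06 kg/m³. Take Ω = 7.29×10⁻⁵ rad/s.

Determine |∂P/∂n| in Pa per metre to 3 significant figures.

Coriolis parameter at 75°S:
f = 2Ω sin φ = 2 × 7.29×10⁻⁵ × sin 75° = 1.41×10⁻⁴ s⁻¹
Wind speed in SI: 70.0 knots = 36.0 m/s
Geostrophic balance rearranged: |∂P/∂n| = f ρ V_g
|∂P/∂n| = 1.41×10⁻⁴ × 1.06 × 36.0 = 5.38×10⁻³ Pa/m

5.38×10⁻³ Pa/m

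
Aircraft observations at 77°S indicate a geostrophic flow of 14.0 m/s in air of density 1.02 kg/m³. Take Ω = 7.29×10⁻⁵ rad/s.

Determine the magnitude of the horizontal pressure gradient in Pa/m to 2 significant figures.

Coriolis parameter at 77°S:
f = 2Ω sin φ = 2 × 7.29×10⁻⁵ × sin 77° = 1.42×10⁻⁴ s⁻¹
Geostrophic balance rearranged: |∂P/∂n| = f ρ V_g
|∂P/∂n| = 1.42×10⁻⁴ × 1.02 × 14.0 = 2.03×10⁻³ Pa/m

2.0×10⁻³ Pa/m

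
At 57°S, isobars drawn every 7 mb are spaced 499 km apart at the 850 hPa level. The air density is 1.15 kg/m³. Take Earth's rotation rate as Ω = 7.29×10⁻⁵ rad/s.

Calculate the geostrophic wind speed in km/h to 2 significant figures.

36 km/h

Coriolis parameter at 57°S:
f = 2Ω sin φ = 2 × 7.29×10⁻⁵ × sin 57° = 1.22×10⁻⁴ s⁻¹
Pressure gradient: |∂P/∂n| = 700 Pa / 499000 m = 1.40×10⁻³ Pa/m
Geostrophic balance (pressure-gradient force = Coriolis force):
V_g = (1/(fρ)) |∂P/∂n| = 1.40×10⁻³ / (1.22×10⁻⁴ × 1.15) = 9.98 m/s
Converting: 9.98 m/s × 3.6 = 36 km/h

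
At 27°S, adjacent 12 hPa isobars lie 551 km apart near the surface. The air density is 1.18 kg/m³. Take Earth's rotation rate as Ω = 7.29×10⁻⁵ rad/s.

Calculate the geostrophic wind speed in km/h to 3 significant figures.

100 km/h

Coriolis parameter at 27°S:
f = 2Ω sin φ = 2 × 7.29×10⁻⁵ × sin 27° = 6.62×10⁻⁵ s⁻¹
Pressure gradient: |∂P/∂n| = 1200 Pa / 551000 m = 2.18×10⁻³ Pa/m
Geostrophic balance (pressure-gradient force = Coriolis force):
V_g = (1/(fρ)) |∂P/∂n| = 2.18×10⁻³ / (6.62×10⁻⁵ × 1.18) = 27.9 m/s
Converting: 27.9 m/s × 3.6 = 100 km/h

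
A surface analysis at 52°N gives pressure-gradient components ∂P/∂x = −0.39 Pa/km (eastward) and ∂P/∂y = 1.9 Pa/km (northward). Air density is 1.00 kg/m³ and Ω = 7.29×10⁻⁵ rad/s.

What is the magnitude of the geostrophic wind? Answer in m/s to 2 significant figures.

Coriolis parameter at 52°N:
f = 2Ω sin φ = 2 × 7.29×10⁻⁵ × sin 52° = 1.15×10⁻⁴ s⁻¹
Component geostrophic relations (x east, y north):
u_g = −(1/(fρ)) ∂P/∂y,  v_g = (1/(fρ)) ∂P/∂x
u_g = −(1.9×10⁻³)/(1.15×10⁻⁴ × 1.00) = −16.5 m/s;  v_g = (−0.39×10⁻³)/(1.15×10⁻⁴ × 1.00) = −3.39 m/s
|V_g| = √(u_g² + v_g²) = 16.9 m/s

17 m/s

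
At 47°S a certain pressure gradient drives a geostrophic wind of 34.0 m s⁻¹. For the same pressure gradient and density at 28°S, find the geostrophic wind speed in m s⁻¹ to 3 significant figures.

With the same pressure gradient and density, V_g ∝ 1/f ∝ 1/sin φ.
V₂ = V₁ · sin φ₁ / sin φ₂ = 34.0 × sin 47° / sin 28°
V₂ = 34.0 × 0.7314/0.4695 = 53.0 m s⁻¹

53.0 m s⁻¹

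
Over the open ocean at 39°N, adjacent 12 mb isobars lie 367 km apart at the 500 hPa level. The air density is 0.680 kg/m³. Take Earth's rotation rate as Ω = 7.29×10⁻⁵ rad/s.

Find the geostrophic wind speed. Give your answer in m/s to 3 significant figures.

52.4 m/s

Coriolis parameter at 39°N:
f = 2Ω sin φ = 2 × 7.29×10⁻⁵ × sin 39° = 9.18×10⁻⁵ s⁻¹
Pressure gradient: |∂P/∂n| = 1200 Pa / 367000 m = 3.27×10⁻³ Pa/m
Geostrophic balance (pressure-gradient force = Coriolis force):
V_g = (1/(fρ)) |∂P/∂n| = 3.27×10⁻³ / (9.18×10⁻⁵ × 0.680) = 52.4 m/s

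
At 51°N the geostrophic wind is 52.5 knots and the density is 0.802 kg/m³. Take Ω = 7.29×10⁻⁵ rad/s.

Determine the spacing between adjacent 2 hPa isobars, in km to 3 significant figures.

Coriolis parameter at 51°N:
f = 2Ω sin φ = 2 × 7.29×10⁻⁵ × sin 51° = 1.13×10⁻⁴ s⁻¹
Wind speed in SI: 52.5 knots = 27.0 m/s
Geostrophic balance rearranged: |∂P/∂n| = f ρ V_g
|∂P/∂n| = 1.13×10⁻⁴ × 0.802 × 27.0 = 2.45×10⁻³ Pa/m
Isobar spacing: Δn = ΔP/|∂P/∂n| = 200 Pa / 2.45×10⁻³ Pa/m = 81489 m ≈ 81.5 km

81.5 km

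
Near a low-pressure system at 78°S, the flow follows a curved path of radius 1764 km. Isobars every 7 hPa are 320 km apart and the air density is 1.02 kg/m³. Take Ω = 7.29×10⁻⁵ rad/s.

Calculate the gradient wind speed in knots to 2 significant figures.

Coriolis parameter at 78°S:
f = 2Ω sin φ = 2 × 7.29×10⁻⁵ × sin 78° = 1.43×10⁻⁴ s⁻¹
Pressure gradient: |∂P/∂n| = 700 Pa / 320000 m = 2.19×10⁻³ Pa/m
Geostrophic speed: V_g = |∂P/∂n|/(fρ) = 2.19×10⁻³/(1.43×10⁻⁴ × 1.02) = 15.0 m/s
Around a low, centrifugal force acts outward with Coriolis, so pressure-gradient force balances both:
(1/ρ)|∂P/∂n| = fV + V²/R  →  V² + fR·V − fR·V_g = 0
With fR = 1.43×10⁻⁴ × 1764×10³ m = 252 m/s:
V = [−fR + √((fR)² + 4 fR V_g)]/2 = [−252 + √(252² + 4×252×15)]/2 = 14.2 m/s
Subgeostrophic (V < V_g = 15 m/s), as expected around a low.
Converting: 14.2 m/s × 1.944 = 28 knots

28 knots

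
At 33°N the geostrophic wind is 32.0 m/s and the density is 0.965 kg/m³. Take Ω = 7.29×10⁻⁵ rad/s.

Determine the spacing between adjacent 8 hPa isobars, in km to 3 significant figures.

Coriolis parameter at 33°N:
f = 2Ω sin φ = 2 × 7.29×10⁻⁵ × sin 33° = 7.94×10⁻⁵ s⁻¹
Geostrophic balance rearranged: |∂P/∂n| = f ρ V_g
|∂P/∂n| = 7.94×10⁻⁵ × 0.965 × 32.0 = 2.45×10⁻³ Pa/m
Isobar spacing: Δn = ΔP/|∂P/∂n| = 800 Pa / 2.45×10⁻³ Pa/m = 326247 m ≈ 326 km

326 km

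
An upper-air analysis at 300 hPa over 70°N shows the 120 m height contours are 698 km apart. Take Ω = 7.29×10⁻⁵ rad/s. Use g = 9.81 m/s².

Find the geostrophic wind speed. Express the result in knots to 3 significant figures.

23.9 knots

Coriolis parameter at 70°N:
f = 2Ω sin φ = 2 × 7.29×10⁻⁵ × sin 70° = 1.37×10⁻⁴ s⁻¹
Height gradient: |∂Z/∂n| = 120 m / 698000 m = 1.72×10⁻⁴
On a pressure surface, geostrophic balance gives V_g = (g/f)|∂Z/∂n|:
V_g = 9.81 × 1.72×10⁻⁴ / 1.37×10⁻⁴ = 12.3 m/s
Converting: 12.3 m/s × 1.944 = 23.9 knots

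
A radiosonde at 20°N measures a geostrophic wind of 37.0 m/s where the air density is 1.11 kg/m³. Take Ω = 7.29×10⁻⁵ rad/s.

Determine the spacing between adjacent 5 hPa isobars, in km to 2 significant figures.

Coriolis parameter at 20°N:
f = 2Ω sin φ = 2 × 7.29×10⁻⁵ × sin 20° = 4.99×10⁻⁵ s⁻¹
Geostrophic balance rearranged: |∂P/∂n| = f ρ V_g
|∂P/∂n| = 4.99×10⁻⁵ × 1.11 × 37.0 = 2.05×10⁻³ Pa/m
Isobar spacing: Δn = ΔP/|∂P/∂n| = 500 Pa / 2.05×10⁻³ Pa/m = 244138 m ≈ 240 km

240 km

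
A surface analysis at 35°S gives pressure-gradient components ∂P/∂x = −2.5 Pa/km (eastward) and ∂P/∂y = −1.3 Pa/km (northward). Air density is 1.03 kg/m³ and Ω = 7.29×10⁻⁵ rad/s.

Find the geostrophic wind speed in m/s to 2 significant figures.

33 m/s

Coriolis parameter at 35°S:
f = 2Ω sin φ = 2 × 7.29×10⁻⁵ × sin 35° = 8.36×10⁻⁵ s⁻¹
In the Southern Hemisphere f is negative: f = −8.36×10⁻⁵ s⁻¹.
Component geostrophic relations (x east, y north):
u_g = −(1/(fρ)) ∂P/∂y,  v_g = (1/(fρ)) ∂P/∂x
u_g = −(−1.3×10⁻³)/(−8.36×10⁻⁵ × 1.03) = −15.1 m/s;  v_g = (−2.5×10⁻³)/(−8.36×10⁻⁵ × 1.03) = 29.0 m/s
|V_g| = √(u_g² + v_g²) = 32.7 m/s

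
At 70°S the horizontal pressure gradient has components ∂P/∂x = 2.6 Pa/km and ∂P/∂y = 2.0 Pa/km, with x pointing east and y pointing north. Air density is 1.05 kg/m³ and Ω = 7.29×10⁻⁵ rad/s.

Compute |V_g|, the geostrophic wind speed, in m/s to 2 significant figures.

23 m/s

Coriolis parameter at 70°S:
f = 2Ω sin φ = 2 × 7.29×10⁻⁵ × sin 70° = 1.37×10⁻⁴ s⁻¹
In the Southern Hemisphere f is negative: f = −1.37×10⁻⁴ s⁻¹.
Component geostrophic relations (x east, y north):
u_g = −(1/(fρ)) ∂P/∂y,  v_g = (1/(fρ)) ∂P/∂x
u_g = −(2.0×10⁻³)/(−1.37×10⁻⁴ × 1.05) = 13.9 m/s;  v_g = (2.6×10⁻³)/(−1.37×10⁻⁴ × 1.05) = −18.1 m/s
|V_g| = √(u_g² + v_g²) = 22.8 m/s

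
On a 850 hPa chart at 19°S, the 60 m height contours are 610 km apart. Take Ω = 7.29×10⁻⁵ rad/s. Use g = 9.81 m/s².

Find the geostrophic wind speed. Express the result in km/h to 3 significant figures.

Coriolis parameter at 19°S:
f = 2Ω sin φ = 2 × 7.29×10⁻⁵ × sin 19° = 4.75×10⁻⁵ s⁻¹
Height gradient: |∂Z/∂n| = 60 m / 610000 m = 9.84×10⁻⁵
On a pressure surface, geostrophic balance gives V_g = (g/f)|∂Z/∂n|:
V_g = 9.81 × 9.84×10⁻⁵ / 4.75×10⁻⁵ = 20.3 m/s
Converting: 20.3 m/s × 3.6 = 73.2 km/h

73.2 km/h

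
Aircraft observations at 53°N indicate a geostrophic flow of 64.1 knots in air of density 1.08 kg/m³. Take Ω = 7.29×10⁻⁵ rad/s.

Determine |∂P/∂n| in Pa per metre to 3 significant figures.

4.15×10⁻³ Pa/m

Coriolis parameter at 53°N:
f = 2Ω sin φ = 2 × 7.29×10⁻⁵ × sin 53° = 1.16×10⁻⁴ s⁻¹
Wind speed in SI: 64.1 knots = 33.0 m/s
Geostrophic balance rearranged: |∂P/∂n| = f ρ V_g
|∂P/∂n| = 1.16×10⁻⁴ × 1.08 × 33.0 = 4.15×10⁻³ Pa/m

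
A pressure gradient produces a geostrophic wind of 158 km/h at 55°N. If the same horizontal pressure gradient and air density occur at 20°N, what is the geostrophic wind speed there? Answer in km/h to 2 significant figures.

380 km/h

With the same pressure gradient and density, V_g ∝ 1/f ∝ 1/sin φ.
V₂ = V₁ · sin φ₁ / sin φ₂ = 158 × sin 55° / sin 20°
V₂ = 158 × 0.8192/0.3420 = 380 km/h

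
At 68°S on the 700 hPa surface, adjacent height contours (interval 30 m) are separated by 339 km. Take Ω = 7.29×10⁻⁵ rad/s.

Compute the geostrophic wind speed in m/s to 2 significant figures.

6.4 m/s

Coriolis parameter at 68°S:
f = 2Ω sin φ = 2 × 7.29×10⁻⁵ × sin 68° = 1.35×10⁻⁴ s⁻¹
Height gradient: |∂Z/∂n| = 30 m / 339000 m = 8.85×10⁻⁵
On a pressure surface, geostrophic balance gives V_g = (g/f)|∂Z/∂n|:
V_g = 9.81 × 8.85×10⁻⁵ / 1.35×10⁻⁴ = 6.42 m/s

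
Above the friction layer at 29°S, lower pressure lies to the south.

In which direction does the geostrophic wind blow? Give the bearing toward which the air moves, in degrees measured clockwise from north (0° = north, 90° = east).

090°

The pressure-gradient force points toward the south (bearing 180°).
Geostrophic balance: in the Southern Hemisphere the Coriolis force deflects motion to the left, so the geostrophic wind blows 90° to the left of the pressure-gradient force (low pressure on the right).
Rotating 180° by 90° counterclockwise gives 090° — the wind blows toward the east.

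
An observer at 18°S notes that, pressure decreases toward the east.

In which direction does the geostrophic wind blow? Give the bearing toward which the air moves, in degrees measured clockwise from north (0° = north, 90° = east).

000°

The pressure-gradient force points toward the east (bearing 090°).
Geostrophic balance: in the Southern Hemisphere the Coriolis force deflects motion to the left, so the geostrophic wind blows 90° to the left of the pressure-gradient force (low pressure on the right).
Rotating 090° by 90° counterclockwise gives 000° — the wind blows toward the north.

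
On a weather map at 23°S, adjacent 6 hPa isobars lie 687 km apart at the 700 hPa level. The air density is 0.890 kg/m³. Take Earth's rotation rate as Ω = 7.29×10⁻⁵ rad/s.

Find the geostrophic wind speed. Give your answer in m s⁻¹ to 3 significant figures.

Coriolis parameter at 23°S:
f = 2Ω sin φ = 2 × 7.29×10⁻⁵ × sin 23° = 5.70×10⁻⁵ s⁻¹
Pressure gradient: |∂P/∂n| = 600 Pa / 687000 m = 8.73×10⁻⁴ Pa/m
Geostrophic balance (pressure-gradient force = Coriolis force):
V_g = (1/(fρ)) |∂P/∂n| = 8.73×10⁻⁴ / (5.70×10⁻⁵ × 0.890) = 17.2 m/s

17.2 m s⁻¹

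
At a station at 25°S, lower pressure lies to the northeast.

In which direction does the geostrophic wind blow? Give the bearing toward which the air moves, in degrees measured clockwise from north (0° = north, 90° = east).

The pressure-gradient force points toward the northeast (bearing 045°).
Geostrophic balance: in the Southern Hemisphere the Coriolis force deflects motion to the left, so the geostrophic wind blows 90° to the left of the pressure-gradient force (low pressure on the right).
Rotating 045° by 90° counterclockwise gives 315° — the wind blows toward the northwest.

315°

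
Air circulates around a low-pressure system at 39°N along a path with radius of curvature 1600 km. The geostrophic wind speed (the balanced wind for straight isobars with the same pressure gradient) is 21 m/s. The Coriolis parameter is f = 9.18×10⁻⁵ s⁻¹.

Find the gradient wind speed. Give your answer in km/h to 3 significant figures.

67.1 km/h

Around a low, centrifugal force acts outward with Coriolis, so pressure-gradient force balances both:
(1/ρ)|∂P/∂n| = fV + V²/R  →  V² + fR·V − fR·V_g = 0
With fR = 9.18×10⁻⁵ × 1600×10³ m = 147 m/s:
V = [−fR + √((fR)² + 4 fR V_g)]/2 = [−147 + √(147² + 4×147×21)]/2 = 18.6 m/s
Subgeostrophic (V < V_g = 21 m/s), as expected around a low.
Converting: 18.6 m/s × 3.6 = 67.1 km/h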